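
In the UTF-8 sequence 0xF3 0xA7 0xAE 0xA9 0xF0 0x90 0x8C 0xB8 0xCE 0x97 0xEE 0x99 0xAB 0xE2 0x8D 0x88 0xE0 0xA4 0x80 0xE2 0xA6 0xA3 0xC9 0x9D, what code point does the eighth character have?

U+025D

Offset 0: leading byte 0xF3 = 11110011 → 4-byte char #1 = F3 A7 AE A9.
Offset 4: leading byte 0xF0 = 11110000 → 4-byte char #2 = F0 90 8C B8.
Offset 8: leading byte 0xCE = 11001110 → 2-byte char #3 = CE 97.
Offset 10: leading byte 0xEE = 11101110 → 3-byte char #4 = EE 99 AB.
Offset 13: leading byte 0xE2 = 11100010 → 3-byte char #5 = E2 8D 88.
Offset 16: leading byte 0xE0 = 11100000 → 3-byte char #6 = E0 A4 80.
Offset 19: leading byte 0xE2 = 11100010 → 3-byte char #7 = E2 A6 A3.
Offset 22: leading byte 0xC9 = 11001001 → 2-byte char #8 = C9 9D.
Leading byte 0xC9 = 11001001 matches 110xxxxx → 2-byte sequence.
Byte 1: 0xC9 = 11001001, payload 01001 (5 bits).
Byte 2: 0x9D = 10011101 (10xxxxxx ✓), payload 011101.
Concatenate: 01001011101 = 0x25D (11 bits → U+025D).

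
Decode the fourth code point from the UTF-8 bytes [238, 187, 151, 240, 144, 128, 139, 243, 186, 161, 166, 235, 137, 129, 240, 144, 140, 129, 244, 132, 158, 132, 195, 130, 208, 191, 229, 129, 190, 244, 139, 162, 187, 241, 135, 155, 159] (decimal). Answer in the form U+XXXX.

U+B241

Offset 0: leading byte 0xEE = 11101110 → 3-byte char #1 = EE BB 97.
Offset 3: leading byte 0xF0 = 11110000 → 4-byte char #2 = F0 90 80 8B.
Offset 7: leading byte 0xF3 = 11110011 → 4-byte char #3 = F3 BA A1 A6.
Offset 11: leading byte 0xEB = 11101011 → 3-byte char #4 = EB 89 81.
Leading byte 0xEB = 11101011 matches 1110xxxx → 3-byte sequence.
Byte 1: 0xEB = 11101011, payload 1011 (4 bits).
Byte 2: 0x89 = 10001001 (10xxxxxx ✓), payload 001001.
Byte 3: 0x81 = 10000001 (10xxxxxx ✓), payload 000001.
Concatenate: 1011001001000001 = 0xB241 (16 bits → U+B241).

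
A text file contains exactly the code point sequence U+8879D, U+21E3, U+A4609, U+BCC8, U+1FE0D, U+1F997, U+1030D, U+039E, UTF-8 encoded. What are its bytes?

F2 88 9E 9D E2 87 A3 F2 A4 98 89 EB B3 88 F0 9F B8 8D F0 9F A6 97 F0 90 8C 8D CE 9E

U+8879D: 4-byte form → F2 88 9E 9D.
U+21E3: 3-byte form → E2 87 A3.
U+A4609: 4-byte form → F2 A4 98 89.
U+BCC8: 3-byte form → EB B3 88.
U+1FE0D: 4-byte form → F0 9F B8 8D.
U+1F997: 4-byte form → F0 9F A6 97.
U+1030D: 4-byte form → F0 90 8C 8D.
U+039E: 2-byte form → CE 9E.
Concatenated (28 bytes): F2 88 9E 9D E2 87 A3 F2 A4 98 89 EB B3 88 F0 9F B8 8D F0 9F A6 97 F0 90 8C 8D CE 9E.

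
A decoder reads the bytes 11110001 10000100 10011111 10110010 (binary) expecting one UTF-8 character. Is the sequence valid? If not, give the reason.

Leading byte 0xF1 = 11110001 → 4-byte form.
Continuation bytes 0x84=10000100, 0x9F=10011111, 0xB2=10110010 all match 10xxxxxx.
Decoded value 0x447F2 is ≥ 0x10000 (shortest form) and not a surrogate.

valid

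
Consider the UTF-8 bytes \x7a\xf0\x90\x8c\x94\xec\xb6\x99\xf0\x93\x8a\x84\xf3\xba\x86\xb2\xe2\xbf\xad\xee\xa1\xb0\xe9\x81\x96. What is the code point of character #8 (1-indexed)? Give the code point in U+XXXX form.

Offset 0: leading byte 0x7A = 01111010 → 1-byte char #1 = 7A.
Offset 1: leading byte 0xF0 = 11110000 → 4-byte char #2 = F0 90 8C 94.
Offset 5: leading byte 0xEC = 11101100 → 3-byte char #3 = EC B6 99.
Offset 8: leading byte 0xF0 = 11110000 → 4-byte char #4 = F0 93 8A 84.
Offset 12: leading byte 0xF3 = 11110011 → 4-byte char #5 = F3 BA 86 B2.
Offset 16: leading byte 0xE2 = 11100010 → 3-byte char #6 = E2 BF AD.
Offset 19: leading byte 0xEE = 11101110 → 3-byte char #7 = EE A1 B0.
Offset 22: leading byte 0xE9 = 11101001 → 3-byte char #8 = E9 81 96.
Leading byte 0xE9 = 11101001 matches 1110xxxx → 3-byte sequence.
Byte 1: 0xE9 = 11101001, payload 1001 (4 bits).
Byte 2: 0x81 = 10000001 (10xxxxxx ✓), payload 000001.
Byte 3: 0x96 = 10010110 (10xxxxxx ✓), payload 010110.
Concatenate: 1001000001010110 = 0x9056 (16 bits → U+9056).

U+9056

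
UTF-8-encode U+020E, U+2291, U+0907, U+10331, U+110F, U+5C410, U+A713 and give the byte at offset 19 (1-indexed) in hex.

1-indexed offset 19 is 0-indexed offset 18.
U+020E → 2-byte form C8 8E at offsets 0–1.
U+2291 → 3-byte form E2 8A 91 at offsets 2–4.
U+0907 → 3-byte form E0 A4 87 at offsets 5–7.
U+10331 → 4-byte form F0 90 8C B1 at offsets 8–11.
U+110F → 3-byte form E1 84 8F at offsets 12–14.
U+5C410 → 4-byte form F1 9C 90 90 at offsets 15–18.
Offset 18 falls in char 6's range; it's byte 4 of F1 9C 90 90 = 0x90.

0x90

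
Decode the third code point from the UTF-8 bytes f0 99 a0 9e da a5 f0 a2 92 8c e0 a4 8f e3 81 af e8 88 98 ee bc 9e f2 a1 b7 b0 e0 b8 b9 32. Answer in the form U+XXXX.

Offset 0: leading byte 0xF0 = 11110000 → 4-byte char #1 = F0 99 A0 9E.
Offset 4: leading byte 0xDA = 11011010 → 2-byte char #2 = DA A5.
Offset 6: leading byte 0xF0 = 11110000 → 4-byte char #3 = F0 A2 92 8C.
Leading byte 0xF0 = 11110000 matches 11110xxx → 4-byte sequence.
Byte 1: 0xF0 = 11110000, payload 000 (3 bits).
Byte 2: 0xA2 = 10100010 (10xxxxxx ✓), payload 100010.
Byte 3: 0x92 = 10010010 (10xxxxxx ✓), payload 010010.
Byte 4: 0x8C = 10001100 (10xxxxxx ✓), payload 001100.
Concatenate: 000100010010010001100 = 0x2248C (21 bits → U+2248C).

U+2248C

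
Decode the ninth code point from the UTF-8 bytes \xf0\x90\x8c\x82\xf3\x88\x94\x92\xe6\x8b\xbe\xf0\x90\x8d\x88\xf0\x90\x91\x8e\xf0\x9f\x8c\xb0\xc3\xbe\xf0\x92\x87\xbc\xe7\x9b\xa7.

U+76E7

Offset 0: leading byte 0xF0 = 11110000 → 4-byte char #1 = F0 90 8C 82.
Offset 4: leading byte 0xF3 = 11110011 → 4-byte char #2 = F3 88 94 92.
Offset 8: leading byte 0xE6 = 11100110 → 3-byte char #3 = E6 8B BE.
Offset 11: leading byte 0xF0 = 11110000 → 4-byte char #4 = F0 90 8D 88.
Offset 15: leading byte 0xF0 = 11110000 → 4-byte char #5 = F0 90 91 8E.
Offset 19: leading byte 0xF0 = 11110000 → 4-byte char #6 = F0 9F 8C B0.
Offset 23: leading byte 0xC3 = 11000011 → 2-byte char #7 = C3 BE.
Offset 25: leading byte 0xF0 = 11110000 → 4-byte char #8 = F0 92 87 BC.
Offset 29: leading byte 0xE7 = 11100111 → 3-byte char #9 = E7 9B A7.
Leading byte 0xE7 = 11100111 matches 1110xxxx → 3-byte sequence.
Byte 1: 0xE7 = 11100111, payload 0111 (4 bits).
Byte 2: 0x9B = 10011011 (10xxxxxx ✓), payload 011011.
Byte 3: 0xA7 = 10100111 (10xxxxxx ✓), payload 100111.
Concatenate: 0111011011100111 = 0x76E7 (16 bits → U+76E7).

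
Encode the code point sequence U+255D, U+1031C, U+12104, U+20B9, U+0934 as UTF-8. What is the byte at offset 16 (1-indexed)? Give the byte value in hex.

1-indexed offset 16 is 0-indexed offset 15.
U+255D → 3-byte form E2 95 9D at offsets 0–2.
U+1031C → 4-byte form F0 90 8C 9C at offsets 3–6.
U+12104 → 4-byte form F0 92 84 84 at offsets 7–10.
U+20B9 → 3-byte form E2 82 B9 at offsets 11–13.
U+0934 → 3-byte form E0 A4 B4 at offsets 14–16.
Offset 15 falls in char 5's range; it's byte 2 of E0 A4 B4 = 0xA4.

0xA4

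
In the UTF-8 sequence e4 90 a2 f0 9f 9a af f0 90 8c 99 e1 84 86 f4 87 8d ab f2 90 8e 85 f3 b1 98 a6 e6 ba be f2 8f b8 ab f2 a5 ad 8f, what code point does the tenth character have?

Offset 0: leading byte 0xE4 = 11100100 → 3-byte char #1 = E4 90 A2.
Offset 3: leading byte 0xF0 = 11110000 → 4-byte char #2 = F0 9F 9A AF.
Offset 7: leading byte 0xF0 = 11110000 → 4-byte char #3 = F0 90 8C 99.
Offset 11: leading byte 0xE1 = 11100001 → 3-byte char #4 = E1 84 86.
Offset 14: leading byte 0xF4 = 11110100 → 4-byte char #5 = F4 87 8D AB.
Offset 18: leading byte 0xF2 = 11110010 → 4-byte char #6 = F2 90 8E 85.
Offset 22: leading byte 0xF3 = 11110011 → 4-byte char #7 = F3 B1 98 A6.
Offset 26: leading byte 0xE6 = 11100110 → 3-byte char #8 = E6 BA BE.
Offset 29: leading byte 0xF2 = 11110010 → 4-byte char #9 = F2 8F B8 AB.
Offset 33: leading byte 0xF2 = 11110010 → 4-byte char #10 = F2 A5 AD 8F.
Leading byte 0xF2 = 11110010 matches 11110xxx → 4-byte sequence.
Byte 1: 0xF2 = 11110010, payload 010 (3 bits).
Byte 2: 0xA5 = 10100101 (10xxxxxx ✓), payload 100101.
Byte 3: 0xAD = 10101101 (10xxxxxx ✓), payload 101101.
Byte 4: 0x8F = 10001111 (10xxxxxx ✓), payload 001111.
Concatenate: 010100101101101001111 = 0xA5B4F (21 bits → U+A5B4F).

U+A5B4F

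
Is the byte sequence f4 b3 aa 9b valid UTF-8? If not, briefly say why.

Leading byte 0xF4 = 11110100 → 4-byte form.
Payload = 0x133A9B, which exceeds U+10FFFF, the maximum Unicode code point. (Leading bytes F5–FF, or F4 followed by ≥ 0x90, are invalid.)

invalid (encodes a value above U+10FFFF)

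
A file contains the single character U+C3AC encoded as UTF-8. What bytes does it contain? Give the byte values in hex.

EC 8E AC

U+C3AC = 0xC3AC = 50092 decimal. In range U+0800–U+FFFF → 3-byte form: 1110xxxx 10xxxxxx 10xxxxxx.
Binary (16 bits): 1100001110101100.
Split 4+6+6: 1100 | 001110 | 101100.
Byte 1: 11101100 = 0xEC.
Byte 2: 10001110 = 0x8E.
Byte 3: 10101100 = 0xAC.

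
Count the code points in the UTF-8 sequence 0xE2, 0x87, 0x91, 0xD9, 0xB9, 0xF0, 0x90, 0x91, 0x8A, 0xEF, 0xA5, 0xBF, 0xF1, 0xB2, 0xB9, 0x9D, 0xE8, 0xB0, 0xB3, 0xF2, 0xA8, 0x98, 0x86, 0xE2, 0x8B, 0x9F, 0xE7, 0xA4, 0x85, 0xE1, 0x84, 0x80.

10

Byte at offset 0: 0xE2 = 11100010 → 3-byte char (#1). Advance 3.
Byte at offset 3: 0xD9 = 11011001 → 2-byte char (#2). Advance 2.
Byte at offset 5: 0xF0 = 11110000 → 4-byte char (#3). Advance 4.
Byte at offset 9: 0xEF = 11101111 → 3-byte char (#4). Advance 3.
Byte at offset 12: 0xF1 = 11110001 → 4-byte char (#5). Advance 4.
Byte at offset 16: 0xE8 = 11101000 → 3-byte char (#6). Advance 3.
Byte at offset 19: 0xF2 = 11110010 → 4-byte char (#7). Advance 4.
Byte at offset 23: 0xE2 = 11100010 → 3-byte char (#8). Advance 3.
Byte at offset 26: 0xE7 = 11100111 → 3-byte char (#9). Advance 3.
Byte at offset 29: 0xE1 = 11100001 → 3-byte char (#10). Advance 3.
Reached end at offset 32 after 10 code points.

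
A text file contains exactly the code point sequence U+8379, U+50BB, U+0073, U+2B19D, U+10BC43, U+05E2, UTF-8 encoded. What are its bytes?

U+8379: 3-byte form → E8 8D B9.
U+50BB: 3-byte form → E5 82 BB.
U+0073: 1-byte form → 73.
U+2B19D: 4-byte form → F0 AB 86 9D.
U+10BC43: 4-byte form → F4 8B B1 83.
U+05E2: 2-byte form → D7 A2.
Concatenated (17 bytes): E8 8D B9 E5 82 BB 73 F0 AB 86 9D F4 8B B1 83 D7 A2.

E8 8D B9 E5 82 BB 73 F0 AB 86 9D F4 8B B1 83 D7 A2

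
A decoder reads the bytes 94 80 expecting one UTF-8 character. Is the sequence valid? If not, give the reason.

Byte 0x94 = 10010100 has the form 10xxxxxx — a continuation byte — but there is no preceding leading byte.

invalid (continuation byte with no leading byte)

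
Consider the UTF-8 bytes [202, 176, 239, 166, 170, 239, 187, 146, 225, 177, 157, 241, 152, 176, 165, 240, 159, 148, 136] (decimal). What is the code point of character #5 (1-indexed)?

U+58C25

Offset 0: leading byte 0xCA = 11001010 → 2-byte char #1 = CA B0.
Offset 2: leading byte 0xEF = 11101111 → 3-byte char #2 = EF A6 AA.
Offset 5: leading byte 0xEF = 11101111 → 3-byte char #3 = EF BB 92.
Offset 8: leading byte 0xE1 = 11100001 → 3-byte char #4 = E1 B1 9D.
Offset 11: leading byte 0xF1 = 11110001 → 4-byte char #5 = F1 98 B0 A5.
Leading byte 0xF1 = 11110001 matches 11110xxx → 4-byte sequence.
Byte 1: 0xF1 = 11110001, payload 001 (3 bits).
Byte 2: 0x98 = 10011000 (10xxxxxx ✓), payload 011000.
Byte 3: 0xB0 = 10110000 (10xxxxxx ✓), payload 110000.
Byte 4: 0xA5 = 10100101 (10xxxxxx ✓), payload 100101.
Concatenate: 001011000110000100101 = 0x58C25 (21 bits → U+58C25).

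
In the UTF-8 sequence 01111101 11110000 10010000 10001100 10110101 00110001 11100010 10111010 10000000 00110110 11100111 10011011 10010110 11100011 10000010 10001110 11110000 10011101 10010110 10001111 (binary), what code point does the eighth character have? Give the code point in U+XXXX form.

Offset 0: leading byte 0x7D = 01111101 → 1-byte char #1 = 7D.
Offset 1: leading byte 0xF0 = 11110000 → 4-byte char #2 = F0 90 8C B5.
Offset 5: leading byte 0x31 = 00110001 → 1-byte char #3 = 31.
Offset 6: leading byte 0xE2 = 11100010 → 3-byte char #4 = E2 BA 80.
Offset 9: leading byte 0x36 = 00110110 → 1-byte char #5 = 36.
Offset 10: leading byte 0xE7 = 11100111 → 3-byte char #6 = E7 9B 96.
Offset 13: leading byte 0xE3 = 11100011 → 3-byte char #7 = E3 82 8E.
Offset 16: leading byte 0xF0 = 11110000 → 4-byte char #8 = F0 9D 96 8F.
Leading byte 0xF0 = 11110000 matches 11110xxx → 4-byte sequence.
Byte 1: 0xF0 = 11110000, payload 000 (3 bits).
Byte 2: 0x9D = 10011101 (10xxxxxx ✓), payload 011101.
Byte 3: 0x96 = 10010110 (10xxxxxx ✓), payload 010110.
Byte 4: 0x8F = 10001111 (10xxxxxx ✓), payload 001111.
Concatenate: 000011101010110001111 = 0x1D58F (21 bits → U+1D58F).

U+1D58F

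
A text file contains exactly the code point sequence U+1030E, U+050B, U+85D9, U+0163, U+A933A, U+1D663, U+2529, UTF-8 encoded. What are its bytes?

U+1030E: 4-byte form → F0 90 8C 8E.
U+050B: 2-byte form → D4 8B.
U+85D9: 3-byte form → E8 97 99.
U+0163: 2-byte form → C5 A3.
U+A933A: 4-byte form → F2 A9 8C BA.
U+1D663: 4-byte form → F0 9D 99 A3.
U+2529: 3-byte form → E2 94 A9.
Concatenated (22 bytes): F0 90 8C 8E D4 8B E8 97 99 C5 A3 F2 A9 8C BA F0 9D 99 A3 E2 94 A9.

F0 90 8C 8E D4 8B E8 97 99 C5 A3 F2 A9 8C BA F0 9D 99 A3 E2 94 A9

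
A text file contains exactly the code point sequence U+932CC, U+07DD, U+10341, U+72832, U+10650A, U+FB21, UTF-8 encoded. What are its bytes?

F2 93 8B 8C DF 9D F0 90 8D 81 F1 B2 A0 B2 F4 86 94 8A EF AC A1

U+932CC: 4-byte form → F2 93 8B 8C.
U+07DD: 2-byte form → DF 9D.
U+10341: 4-byte form → F0 90 8D 81.
U+72832: 4-byte form → F1 B2 A0 B2.
U+10650A: 4-byte form → F4 86 94 8A.
U+FB21: 3-byte form → EF AC A1.
Concatenated (21 bytes): F2 93 8B 8C DF 9D F0 90 8D 81 F1 B2 A0 B2 F4 86 94 8A EF AC A1.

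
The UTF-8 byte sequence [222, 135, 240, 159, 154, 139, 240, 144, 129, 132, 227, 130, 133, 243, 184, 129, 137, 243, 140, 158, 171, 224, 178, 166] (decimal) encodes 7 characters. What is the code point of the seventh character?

U+0CA6

Offset 0: leading byte 0xDE = 11011110 → 2-byte char #1 = DE 87.
Offset 2: leading byte 0xF0 = 11110000 → 4-byte char #2 = F0 9F 9A 8B.
Offset 6: leading byte 0xF0 = 11110000 → 4-byte char #3 = F0 90 81 84.
Offset 10: leading byte 0xE3 = 11100011 → 3-byte char #4 = E3 82 85.
Offset 13: leading byte 0xF3 = 11110011 → 4-byte char #5 = F3 B8 81 89.
Offset 17: leading byte 0xF3 = 11110011 → 4-byte char #6 = F3 8C 9E AB.
Offset 21: leading byte 0xE0 = 11100000 → 3-byte char #7 = E0 B2 A6.
Leading byte 0xE0 = 11100000 matches 1110xxxx → 3-byte sequence.
Byte 1: 0xE0 = 11100000, payload 0000 (4 bits).
Byte 2: 0xB2 = 10110010 (10xxxxxx ✓), payload 110010.
Byte 3: 0xA6 = 10100110 (10xxxxxx ✓), payload 100110.
Concatenate: 0000110010100110 = 0xCA6 (16 bits → U+0CA6).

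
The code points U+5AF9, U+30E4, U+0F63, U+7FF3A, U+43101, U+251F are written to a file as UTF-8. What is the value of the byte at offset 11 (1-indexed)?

0xBF

1-indexed offset 11 is 0-indexed offset 10.
U+5AF9 → 3-byte form E5 AB B9 at offsets 0–2.
U+30E4 → 3-byte form E3 83 A4 at offsets 3–5.
U+0F63 → 3-byte form E0 BD A3 at offsets 6–8.
U+7FF3A → 4-byte form F1 BF BC BA at offsets 9–12.
Offset 10 falls in char 4's range; it's byte 2 of F1 BF BC BA = 0xBF.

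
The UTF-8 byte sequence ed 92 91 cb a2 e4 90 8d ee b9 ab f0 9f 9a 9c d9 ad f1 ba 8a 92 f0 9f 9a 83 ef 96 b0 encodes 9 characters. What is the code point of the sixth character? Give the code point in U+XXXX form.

U+066D

Offset 0: leading byte 0xED = 11101101 → 3-byte char #1 = ED 92 91.
Offset 3: leading byte 0xCB = 11001011 → 2-byte char #2 = CB A2.
Offset 5: leading byte 0xE4 = 11100100 → 3-byte char #3 = E4 90 8D.
Offset 8: leading byte 0xEE = 11101110 → 3-byte char #4 = EE B9 AB.
Offset 11: leading byte 0xF0 = 11110000 → 4-byte char #5 = F0 9F 9A 9C.
Offset 15: leading byte 0xD9 = 11011001 → 2-byte char #6 = D9 AD.
Leading byte 0xD9 = 11011001 matches 110xxxxx → 2-byte sequence.
Byte 1: 0xD9 = 11011001, payload 11001 (5 bits).
Byte 2: 0xAD = 10101101 (10xxxxxx ✓), payload 101101.
Concatenate: 11001101101 = 0x66D (11 bits → U+066D).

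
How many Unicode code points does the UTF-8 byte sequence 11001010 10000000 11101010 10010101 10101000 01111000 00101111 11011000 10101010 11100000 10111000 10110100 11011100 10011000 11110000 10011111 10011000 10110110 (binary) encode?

8

Byte at offset 0: 0xCA = 11001010 → 2-byte char (#1). Advance 2.
Byte at offset 2: 0xEA = 11101010 → 3-byte char (#2). Advance 3.
Byte at offset 5: 0x78 = 01111000 → 1-byte char (#3). Advance 1.
Byte at offset 6: 0x2F = 00101111 → 1-byte char (#4). Advance 1.
Byte at offset 7: 0xD8 = 11011000 → 2-byte char (#5). Advance 2.
Byte at offset 9: 0xE0 = 11100000 → 3-byte char (#6). Advance 3.
Byte at offset 12: 0xDC = 11011100 → 2-byte char (#7). Advance 2.
Byte at offset 14: 0xF0 = 11110000 → 4-byte char (#8). Advance 4.
Reached end at offset 18 after 8 code points.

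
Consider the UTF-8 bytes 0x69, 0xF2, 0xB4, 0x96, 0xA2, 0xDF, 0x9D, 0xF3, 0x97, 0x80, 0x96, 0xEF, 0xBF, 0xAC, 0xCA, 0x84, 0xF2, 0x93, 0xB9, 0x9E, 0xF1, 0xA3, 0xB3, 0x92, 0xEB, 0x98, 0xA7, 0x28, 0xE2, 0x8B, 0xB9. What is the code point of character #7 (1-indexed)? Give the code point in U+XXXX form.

U+93E5E

Offset 0: leading byte 0x69 = 01101001 → 1-byte char #1 = 69.
Offset 1: leading byte 0xF2 = 11110010 → 4-byte char #2 = F2 B4 96 A2.
Offset 5: leading byte 0xDF = 11011111 → 2-byte char #3 = DF 9D.
Offset 7: leading byte 0xF3 = 11110011 → 4-byte char #4 = F3 97 80 96.
Offset 11: leading byte 0xEF = 11101111 → 3-byte char #5 = EF BF AC.
Offset 14: leading byte 0xCA = 11001010 → 2-byte char #6 = CA 84.
Offset 16: leading byte 0xF2 = 11110010 → 4-byte char #7 = F2 93 B9 9E.
Leading byte 0xF2 = 11110010 matches 11110xxx → 4-byte sequence.
Byte 1: 0xF2 = 11110010, payload 010 (3 bits).
Byte 2: 0x93 = 10010011 (10xxxxxx ✓), payload 010011.
Byte 3: 0xB9 = 10111001 (10xxxxxx ✓), payload 111001.
Byte 4: 0x9E = 10011110 (10xxxxxx ✓), payload 011110.
Concatenate: 010010011111001011110 = 0x93E5E (21 bits → U+93E5E).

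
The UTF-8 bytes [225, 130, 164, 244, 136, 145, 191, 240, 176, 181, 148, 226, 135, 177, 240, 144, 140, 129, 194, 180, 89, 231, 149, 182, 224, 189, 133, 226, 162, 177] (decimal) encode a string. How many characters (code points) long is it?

10

Byte at offset 0: 0xE1 = 11100001 → 3-byte char (#1). Advance 3.
Byte at offset 3: 0xF4 = 11110100 → 4-byte char (#2). Advance 4.
Byte at offset 7: 0xF0 = 11110000 → 4-byte char (#3). Advance 4.
Byte at offset 11: 0xE2 = 11100010 → 3-byte char (#4). Advance 3.
Byte at offset 14: 0xF0 = 11110000 → 4-byte char (#5). Advance 4.
Byte at offset 18: 0xC2 = 11000010 → 2-byte char (#6). Advance 2.
Byte at offset 20: 0x59 = 01011001 → 1-byte char (#7). Advance 1.
Byte at offset 21: 0xE7 = 11100111 → 3-byte char (#8). Advance 3.
Byte at offset 24: 0xE0 = 11100000 → 3-byte char (#9). Advance 3.
Byte at offset 27: 0xE2 = 11100010 → 3-byte char (#10). Advance 3.
Reached end at offset 30 after 10 code points.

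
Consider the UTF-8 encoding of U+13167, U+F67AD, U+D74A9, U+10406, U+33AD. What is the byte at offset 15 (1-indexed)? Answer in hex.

1-indexed offset 15 is 0-indexed offset 14.
U+13167 → 4-byte form F0 93 85 A7 at offsets 0–3.
U+F67AD → 4-byte form F3 B6 9E AD at offsets 4–7.
U+D74A9 → 4-byte form F3 97 92 A9 at offsets 8–11.
U+10406 → 4-byte form F0 90 90 86 at offsets 12–15.
Offset 14 falls in char 4's range; it's byte 3 of F0 90 90 86 = 0x90.

0x90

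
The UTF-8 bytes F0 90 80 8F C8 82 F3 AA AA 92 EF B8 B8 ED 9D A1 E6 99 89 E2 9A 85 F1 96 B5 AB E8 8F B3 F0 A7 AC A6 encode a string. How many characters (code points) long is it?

10

Byte at offset 0: 0xF0 = 11110000 → 4-byte char (#1). Advance 4.
Byte at offset 4: 0xC8 = 11001000 → 2-byte char (#2). Advance 2.
Byte at offset 6: 0xF3 = 11110011 → 4-byte char (#3). Advance 4.
Byte at offset 10: 0xEF = 11101111 → 3-byte char (#4). Advance 3.
Byte at offset 13: 0xED = 11101101 → 3-byte char (#5). Advance 3.
Byte at offset 16: 0xE6 = 11100110 → 3-byte char (#6). Advance 3.
Byte at offset 19: 0xE2 = 11100010 → 3-byte char (#7). Advance 3.
Byte at offset 22: 0xF1 = 11110001 → 4-byte char (#8). Advance 4.
Byte at offset 26: 0xE8 = 11101000 → 3-byte char (#9). Advance 3.
Byte at offset 29: 0xF0 = 11110000 → 4-byte char (#10). Advance 4.
Reached end at offset 33 after 10 code points.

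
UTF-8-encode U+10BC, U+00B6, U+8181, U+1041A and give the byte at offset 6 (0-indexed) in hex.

0x86

U+10BC → 3-byte form E1 82 BC at offsets 0–2.
U+00B6 → 2-byte form C2 B6 at offsets 3–4.
U+8181 → 3-byte form E8 86 81 at offsets 5–7.
Offset 6 falls in char 3's range; it's byte 2 of E8 86 81 = 0x86.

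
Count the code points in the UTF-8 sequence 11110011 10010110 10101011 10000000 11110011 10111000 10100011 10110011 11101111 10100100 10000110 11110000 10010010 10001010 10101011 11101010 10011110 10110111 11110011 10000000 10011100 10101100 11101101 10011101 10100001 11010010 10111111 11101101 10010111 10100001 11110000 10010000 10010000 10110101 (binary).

Byte at offset 0: 0xF3 = 11110011 → 4-byte char (#1). Advance 4.
Byte at offset 4: 0xF3 = 11110011 → 4-byte char (#2). Advance 4.
Byte at offset 8: 0xEF = 11101111 → 3-byte char (#3). Advance 3.
Byte at offset 11: 0xF0 = 11110000 → 4-byte char (#4). Advance 4.
Byte at offset 15: 0xEA = 11101010 → 3-byte char (#5). Advance 3.
Byte at offset 18: 0xF3 = 11110011 → 4-byte char (#6). Advance 4.
Byte at offset 22: 0xED = 11101101 → 3-byte char (#7). Advance 3.
Byte at offset 25: 0xD2 = 11010010 → 2-byte char (#8). Advance 2.
Byte at offset 27: 0xED = 11101101 → 3-byte char (#9). Advance 3.
Byte at offset 30: 0xF0 = 11110000 → 4-byte char (#10). Advance 4.
Reached end at offset 34 after 10 code points.

10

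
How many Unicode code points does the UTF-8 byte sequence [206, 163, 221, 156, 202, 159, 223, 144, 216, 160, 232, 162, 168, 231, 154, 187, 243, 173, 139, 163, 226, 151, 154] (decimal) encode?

Byte at offset 0: 0xCE = 11001110 → 2-byte char (#1). Advance 2.
Byte at offset 2: 0xDD = 11011101 → 2-byte char (#2). Advance 2.
Byte at offset 4: 0xCA = 11001010 → 2-byte char (#3). Advance 2.
Byte at offset 6: 0xDF = 11011111 → 2-byte char (#4). Advance 2.
Byte at offset 8: 0xD8 = 11011000 → 2-byte char (#5). Advance 2.
Byte at offset 10: 0xE8 = 11101000 → 3-byte char (#6). Advance 3.
Byte at offset 13: 0xE7 = 11100111 → 3-byte char (#7). Advance 3.
Byte at offset 16: 0xF3 = 11110011 → 4-byte char (#8). Advance 4.
Byte at offset 20: 0xE2 = 11100010 → 3-byte char (#9). Advance 3.
Reached end at offset 23 after 9 code points.

9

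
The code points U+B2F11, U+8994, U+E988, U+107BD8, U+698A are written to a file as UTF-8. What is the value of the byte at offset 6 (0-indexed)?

0x94

U+B2F11 → 4-byte form F2 B2 BC 91 at offsets 0–3.
U+8994 → 3-byte form E8 A6 94 at offsets 4–6.
Offset 6 falls in char 2's range; it's byte 3 of E8 A6 94 = 0x94.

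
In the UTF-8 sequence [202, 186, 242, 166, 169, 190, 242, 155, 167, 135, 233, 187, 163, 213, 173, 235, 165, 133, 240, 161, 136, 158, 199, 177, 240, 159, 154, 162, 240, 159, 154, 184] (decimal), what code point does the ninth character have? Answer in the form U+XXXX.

Offset 0: leading byte 0xCA = 11001010 → 2-byte char #1 = CA BA.
Offset 2: leading byte 0xF2 = 11110010 → 4-byte char #2 = F2 A6 A9 BE.
Offset 6: leading byte 0xF2 = 11110010 → 4-byte char #3 = F2 9B A7 87.
Offset 10: leading byte 0xE9 = 11101001 → 3-byte char #4 = E9 BB A3.
Offset 13: leading byte 0xD5 = 11010101 → 2-byte char #5 = D5 AD.
Offset 15: leading byte 0xEB = 11101011 → 3-byte char #6 = EB A5 85.
Offset 18: leading byte 0xF0 = 11110000 → 4-byte char #7 = F0 A1 88 9E.
Offset 22: leading byte 0xC7 = 11000111 → 2-byte char #8 = C7 B1.
Offset 24: leading byte 0xF0 = 11110000 → 4-byte char #9 = F0 9F 9A A2.
Leading byte 0xF0 = 11110000 matches 11110xxx → 4-byte sequence.
Byte 1: 0xF0 = 11110000, payload 000 (3 bits).
Byte 2: 0x9F = 10011111 (10xxxxxx ✓), payload 011111.
Byte 3: 0x9A = 10011010 (10xxxxxx ✓), payload 011010.
Byte 4: 0xA2 = 10100010 (10xxxxxx ✓), payload 100010.
Concatenate: 000011111011010100010 = 0x1F6A2 (21 bits → U+1F6A2).

U+1F6A2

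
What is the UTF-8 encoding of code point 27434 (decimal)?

E6 AC AA

U+6B2A = 0x6B2A = 27434 decimal. In range U+0800–U+FFFF → 3-byte form: 1110xxxx 10xxxxxx 10xxxxxx.
Binary (16 bits): 0110101100101010.
Split 4+6+6: 0110 | 101100 | 101010.
Byte 1: 11100110 = 0xE6.
Byte 2: 10101100 = 0xAC.
Byte 3: 10101010 = 0xAA.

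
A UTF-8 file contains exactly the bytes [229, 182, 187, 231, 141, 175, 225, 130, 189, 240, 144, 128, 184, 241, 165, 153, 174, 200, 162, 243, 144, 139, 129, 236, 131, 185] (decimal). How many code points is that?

8

Byte at offset 0: 0xE5 = 11100101 → 3-byte char (#1). Advance 3.
Byte at offset 3: 0xE7 = 11100111 → 3-byte char (#2). Advance 3.
Byte at offset 6: 0xE1 = 11100001 → 3-byte char (#3). Advance 3.
Byte at offset 9: 0xF0 = 11110000 → 4-byte char (#4). Advance 4.
Byte at offset 13: 0xF1 = 11110001 → 4-byte char (#5). Advance 4.
Byte at offset 17: 0xC8 = 11001000 → 2-byte char (#6). Advance 2.
Byte at offset 19: 0xF3 = 11110011 → 4-byte char (#7). Advance 4.
Byte at offset 23: 0xEC = 11101100 → 3-byte char (#8). Advance 3.
Reached end at offset 26 after 8 code points.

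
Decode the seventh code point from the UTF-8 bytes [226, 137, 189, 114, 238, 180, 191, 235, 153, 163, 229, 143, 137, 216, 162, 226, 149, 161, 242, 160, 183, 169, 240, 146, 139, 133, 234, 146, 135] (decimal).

Offset 0: leading byte 0xE2 = 11100010 → 3-byte char #1 = E2 89 BD.
Offset 3: leading byte 0x72 = 01110010 → 1-byte char #2 = 72.
Offset 4: leading byte 0xEE = 11101110 → 3-byte char #3 = EE B4 BF.
Offset 7: leading byte 0xEB = 11101011 → 3-byte char #4 = EB 99 A3.
Offset 10: leading byte 0xE5 = 11100101 → 3-byte char #5 = E5 8F 89.
Offset 13: leading byte 0xD8 = 11011000 → 2-byte char #6 = D8 A2.
Offset 15: leading byte 0xE2 = 11100010 → 3-byte char #7 = E2 95 A1.
Leading byte 0xE2 = 11100010 matches 1110xxxx → 3-byte sequence.
Byte 1: 0xE2 = 11100010, payload 0010 (4 bits).
Byte 2: 0x95 = 10010101 (10xxxxxx ✓), payload 010101.
Byte 3: 0xA1 = 10100001 (10xxxxxx ✓), payload 100001.
Concatenate: 0010010101100001 = 0x2561 (16 bits → U+2561).

U+2561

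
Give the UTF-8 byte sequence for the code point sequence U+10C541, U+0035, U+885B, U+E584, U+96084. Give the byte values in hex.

F4 8C 95 81 35 E8 A1 9B EE 96 84 F2 96 82 84

U+10C541: 4-byte form → F4 8C 95 81.
U+0035: 1-byte form → 35.
U+885B: 3-byte form → E8 A1 9B.
U+E584: 3-byte form → EE 96 84.
U+96084: 4-byte form → F2 96 82 84.
Concatenated (15 bytes): F4 8C 95 81 35 E8 A1 9B EE 96 84 F2 96 82 84.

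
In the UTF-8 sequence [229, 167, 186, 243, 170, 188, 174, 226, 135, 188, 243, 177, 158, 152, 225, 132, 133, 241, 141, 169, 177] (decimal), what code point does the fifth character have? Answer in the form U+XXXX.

Offset 0: leading byte 0xE5 = 11100101 → 3-byte char #1 = E5 A7 BA.
Offset 3: leading byte 0xF3 = 11110011 → 4-byte char #2 = F3 AA BC AE.
Offset 7: leading byte 0xE2 = 11100010 → 3-byte char #3 = E2 87 BC.
Offset 10: leading byte 0xF3 = 11110011 → 4-byte char #4 = F3 B1 9E 98.
Offset 14: leading byte 0xE1 = 11100001 → 3-byte char #5 = E1 84 85.
Leading byte 0xE1 = 11100001 matches 1110xxxx → 3-byte sequence.
Byte 1: 0xE1 = 11100001, payload 0001 (4 bits).
Byte 2: 0x84 = 10000100 (10xxxxxx ✓), payload 000100.
Byte 3: 0x85 = 10000101 (10xxxxxx ✓), payload 000101.
Concatenate: 0001000100000101 = 0x1105 (16 bits → U+1105).

U+1105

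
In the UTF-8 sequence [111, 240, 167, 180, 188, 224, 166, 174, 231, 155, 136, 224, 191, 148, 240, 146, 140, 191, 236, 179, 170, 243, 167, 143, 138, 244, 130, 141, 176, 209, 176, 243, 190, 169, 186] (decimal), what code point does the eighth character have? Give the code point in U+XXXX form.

Offset 0: leading byte 0x6F = 01101111 → 1-byte char #1 = 6F.
Offset 1: leading byte 0xF0 = 11110000 → 4-byte char #2 = F0 A7 B4 BC.
Offset 5: leading byte 0xE0 = 11100000 → 3-byte char #3 = E0 A6 AE.
Offset 8: leading byte 0xE7 = 11100111 → 3-byte char #4 = E7 9B 88.
Offset 11: leading byte 0xE0 = 11100000 → 3-byte char #5 = E0 BF 94.
Offset 14: leading byte 0xF0 = 11110000 → 4-byte char #6 = F0 92 8C BF.
Offset 18: leading byte 0xEC = 11101100 → 3-byte char #7 = EC B3 AA.
Offset 21: leading byte 0xF3 = 11110011 → 4-byte char #8 = F3 A7 8F 8A.
Leading byte 0xF3 = 11110011 matches 11110xxx → 4-byte sequence.
Byte 1: 0xF3 = 11110011, payload 011 (3 bits).
Byte 2: 0xA7 = 10100111 (10xxxxxx ✓), payload 100111.
Byte 3: 0x8F = 10001111 (10xxxxxx ✓), payload 001111.
Byte 4: 0x8A = 10001010 (10xxxxxx ✓), payload 001010.
Concatenate: 011100111001111001010 = 0xE73CA (21 bits → U+E73CA).

U+E73CA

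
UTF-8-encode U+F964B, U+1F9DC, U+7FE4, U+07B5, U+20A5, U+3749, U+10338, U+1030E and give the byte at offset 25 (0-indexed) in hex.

0x8C

U+F964B → 4-byte form F3 B9 99 8B at offsets 0–3.
U+1F9DC → 4-byte form F0 9F A7 9C at offsets 4–7.
U+7FE4 → 3-byte form E7 BF A4 at offsets 8–10.
U+07B5 → 2-byte form DE B5 at offsets 11–12.
U+20A5 → 3-byte form E2 82 A5 at offsets 13–15.
U+3749 → 3-byte form E3 9D 89 at offsets 16–18.
U+10338 → 4-byte form F0 90 8C B8 at offsets 19–22.
U+1030E → 4-byte form F0 90 8C 8E at offsets 23–26.
Offset 25 falls in char 8's range; it's byte 3 of F0 90 8C 8E = 0x8C.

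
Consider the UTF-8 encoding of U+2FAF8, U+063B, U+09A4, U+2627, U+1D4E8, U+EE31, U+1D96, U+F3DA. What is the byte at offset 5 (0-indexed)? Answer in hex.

U+2FAF8 → 4-byte form F0 AF AB B8 at offsets 0–3.
U+063B → 2-byte form D8 BB at offsets 4–5.
Offset 5 falls in char 2's range; it's byte 2 of D8 BB = 0xBB.

0xBB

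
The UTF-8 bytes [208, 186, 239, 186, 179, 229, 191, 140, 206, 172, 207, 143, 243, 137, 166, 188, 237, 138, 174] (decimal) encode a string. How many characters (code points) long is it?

Byte at offset 0: 0xD0 = 11010000 → 2-byte char (#1). Advance 2.
Byte at offset 2: 0xEF = 11101111 → 3-byte char (#2). Advance 3.
Byte at offset 5: 0xE5 = 11100101 → 3-byte char (#3). Advance 3.
Byte at offset 8: 0xCE = 11001110 → 2-byte char (#4). Advance 2.
Byte at offset 10: 0xCF = 11001111 → 2-byte char (#5). Advance 2.
Byte at offset 12: 0xF3 = 11110011 → 4-byte char (#6). Advance 4.
Byte at offset 16: 0xED = 11101101 → 3-byte char (#7). Advance 3.
Reached end at offset 19 after 7 code points.

7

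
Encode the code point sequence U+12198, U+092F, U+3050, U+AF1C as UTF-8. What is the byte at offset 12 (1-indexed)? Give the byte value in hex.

0xBC

1-indexed offset 12 is 0-indexed offset 11.
U+12198 → 4-byte form F0 92 86 98 at offsets 0–3.
U+092F → 3-byte form E0 A4 AF at offsets 4–6.
U+3050 → 3-byte form E3 81 90 at offsets 7–9.
U+AF1C → 3-byte form EA BC 9C at offsets 10–12.
Offset 11 falls in char 4's range; it's byte 2 of EA BC 9C = 0xBC.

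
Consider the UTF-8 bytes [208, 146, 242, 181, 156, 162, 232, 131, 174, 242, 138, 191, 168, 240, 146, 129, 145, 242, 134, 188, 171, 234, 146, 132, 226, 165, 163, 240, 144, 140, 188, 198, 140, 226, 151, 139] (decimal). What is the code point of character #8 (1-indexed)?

U+2963

Offset 0: leading byte 0xD0 = 11010000 → 2-byte char #1 = D0 92.
Offset 2: leading byte 0xF2 = 11110010 → 4-byte char #2 = F2 B5 9C A2.
Offset 6: leading byte 0xE8 = 11101000 → 3-byte char #3 = E8 83 AE.
Offset 9: leading byte 0xF2 = 11110010 → 4-byte char #4 = F2 8A BF A8.
Offset 13: leading byte 0xF0 = 11110000 → 4-byte char #5 = F0 92 81 91.
Offset 17: leading byte 0xF2 = 11110010 → 4-byte char #6 = F2 86 BC AB.
Offset 21: leading byte 0xEA = 11101010 → 3-byte char #7 = EA 92 84.
Offset 24: leading byte 0xE2 = 11100010 → 3-byte char #8 = E2 A5 A3.
Leading byte 0xE2 = 11100010 matches 1110xxxx → 3-byte sequence.
Byte 1: 0xE2 = 11100010, payload 0010 (4 bits).
Byte 2: 0xA5 = 10100101 (10xxxxxx ✓), payload 100101.
Byte 3: 0xA3 = 10100011 (10xxxxxx ✓), payload 100011.
Concatenate: 0010100101100011 = 0x2963 (16 bits → U+2963).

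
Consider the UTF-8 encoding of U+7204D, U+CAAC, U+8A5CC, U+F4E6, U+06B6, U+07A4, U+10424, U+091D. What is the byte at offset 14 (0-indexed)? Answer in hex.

U+7204D → 4-byte form F1 B2 81 8D at offsets 0–3.
U+CAAC → 3-byte form EC AA AC at offsets 4–6.
U+8A5CC → 4-byte form F2 8A 97 8C at offsets 7–10.
U+F4E6 → 3-byte form EF 93 A6 at offsets 11–13.
U+06B6 → 2-byte form DA B6 at offsets 14–15.
Offset 14 falls in char 5's range; it's byte 1 of DA B6 = 0xDA.

0xDA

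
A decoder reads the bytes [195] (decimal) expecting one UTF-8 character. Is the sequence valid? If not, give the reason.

Leading byte 0xC3 = 11000011 → 2-byte form, but only 1 byte is present.

invalid (sequence truncated)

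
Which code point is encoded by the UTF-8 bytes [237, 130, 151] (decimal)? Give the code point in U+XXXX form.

Leading byte 0xED = 11101101 matches 1110xxxx → 3-byte sequence.
Byte 1: 0xED = 11101101, payload 1101 (4 bits).
Byte 2: 0x82 = 10000010 (10xxxxxx ✓), payload 000010.
Byte 3: 0x97 = 10010111 (10xxxxxx ✓), payload 010111.
Concatenate: 1101000010010111 = 0xD097 (16 bits → U+D097).

U+D097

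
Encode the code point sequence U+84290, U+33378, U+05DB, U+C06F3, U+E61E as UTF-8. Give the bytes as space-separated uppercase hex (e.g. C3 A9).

U+84290: 4-byte form → F2 84 8A 90.
U+33378: 4-byte form → F0 B3 8D B8.
U+05DB: 2-byte form → D7 9B.
U+C06F3: 4-byte form → F3 80 9B B3.
U+E61E: 3-byte form → EE 98 9E.
Concatenated (17 bytes): F2 84 8A 90 F0 B3 8D B8 D7 9B F3 80 9B B3 EE 98 9E.

F2 84 8A 90 F0 B3 8D B8 D7 9B F3 80 9B B3 EE 98 9E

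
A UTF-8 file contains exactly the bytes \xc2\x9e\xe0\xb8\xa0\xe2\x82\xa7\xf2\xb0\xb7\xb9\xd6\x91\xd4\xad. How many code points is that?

Byte at offset 0: 0xC2 = 11000010 → 2-byte char (#1). Advance 2.
Byte at offset 2: 0xE0 = 11100000 → 3-byte char (#2). Advance 3.
Byte at offset 5: 0xE2 = 11100010 → 3-byte char (#3). Advance 3.
Byte at offset 8: 0xF2 = 11110010 → 4-byte char (#4). Advance 4.
Byte at offset 12: 0xD6 = 11010110 → 2-byte char (#5). Advance 2.
Byte at offset 14: 0xD4 = 11010100 → 2-byte char (#6). Advance 2.
Reached end at offset 16 after 6 code points.

6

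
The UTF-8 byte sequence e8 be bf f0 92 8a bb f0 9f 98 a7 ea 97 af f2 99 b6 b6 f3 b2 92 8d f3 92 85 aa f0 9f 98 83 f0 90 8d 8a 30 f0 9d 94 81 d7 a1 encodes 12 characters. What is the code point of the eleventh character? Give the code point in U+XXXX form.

U+1D501

Offset 0: leading byte 0xE8 = 11101000 → 3-byte char #1 = E8 BE BF.
Offset 3: leading byte 0xF0 = 11110000 → 4-byte char #2 = F0 92 8A BB.
Offset 7: leading byte 0xF0 = 11110000 → 4-byte char #3 = F0 9F 98 A7.
Offset 11: leading byte 0xEA = 11101010 → 3-byte char #4 = EA 97 AF.
Offset 14: leading byte 0xF2 = 11110010 → 4-byte char #5 = F2 99 B6 B6.
Offset 18: leading byte 0xF3 = 11110011 → 4-byte char #6 = F3 B2 92 8D.
Offset 22: leading byte 0xF3 = 11110011 → 4-byte char #7 = F3 92 85 AA.
Offset 26: leading byte 0xF0 = 11110000 → 4-byte char #8 = F0 9F 98 83.
Offset 30: leading byte 0xF0 = 11110000 → 4-byte char #9 = F0 90 8D 8A.
Offset 34: leading byte 0x30 = 00110000 → 1-byte char #10 = 30.
Offset 35: leading byte 0xF0 = 11110000 → 4-byte char #11 = F0 9D 94 81.
Leading byte 0xF0 = 11110000 matches 11110xxx → 4-byte sequence.
Byte 1: 0xF0 = 11110000, payload 000 (3 bits).
Byte 2: 0x9D = 10011101 (10xxxxxx ✓), payload 011101.
Byte 3: 0x94 = 10010100 (10xxxxxx ✓), payload 010100.
Byte 4: 0x81 = 10000001 (10xxxxxx ✓), payload 000001.
Concatenate: 000011101010100000001 = 0x1D501 (21 bits → U+1D501).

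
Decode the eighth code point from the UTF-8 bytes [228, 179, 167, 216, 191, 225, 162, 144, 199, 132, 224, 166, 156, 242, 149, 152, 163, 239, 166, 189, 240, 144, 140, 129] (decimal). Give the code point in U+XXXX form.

Offset 0: leading byte 0xE4 = 11100100 → 3-byte char #1 = E4 B3 A7.
Offset 3: leading byte 0xD8 = 11011000 → 2-byte char #2 = D8 BF.
Offset 5: leading byte 0xE1 = 11100001 → 3-byte char #3 = E1 A2 90.
Offset 8: leading byte 0xC7 = 11000111 → 2-byte char #4 = C7 84.
Offset 10: leading byte 0xE0 = 11100000 → 3-byte char #5 = E0 A6 9C.
Offset 13: leading byte 0xF2 = 11110010 → 4-byte char #6 = F2 95 98 A3.
Offset 17: leading byte 0xEF = 11101111 → 3-byte char #7 = EF A6 BD.
Offset 20: leading byte 0xF0 = 11110000 → 4-byte char #8 = F0 90 8C 81.
Leading byte 0xF0 = 11110000 matches 11110xxx → 4-byte sequence.
Byte 1: 0xF0 = 11110000, payload 000 (3 bits).
Byte 2: 0x90 = 10010000 (10xxxxxx ✓), payload 010000.
Byte 3: 0x8C = 10001100 (10xxxxxx ✓), payload 001100.
Byte 4: 0x81 = 10000001 (10xxxxxx ✓), payload 000001.
Concatenate: 000010000001100000001 = 0x10301 (21 bits → U+10301).

U+10301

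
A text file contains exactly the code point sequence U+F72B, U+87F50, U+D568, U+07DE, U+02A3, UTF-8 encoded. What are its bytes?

U+F72B: 3-byte form → EF 9C AB.
U+87F50: 4-byte form → F2 87 BD 90.
U+D568: 3-byte form → ED 95 A8.
U+07DE: 2-byte form → DF 9E.
U+02A3: 2-byte form → CA A3.
Concatenated (14 bytes): EF 9C AB F2 87 BD 90 ED 95 A8 DF 9E CA A3.

EF 9C AB F2 87 BD 90 ED 95 A8 DF 9E CA A3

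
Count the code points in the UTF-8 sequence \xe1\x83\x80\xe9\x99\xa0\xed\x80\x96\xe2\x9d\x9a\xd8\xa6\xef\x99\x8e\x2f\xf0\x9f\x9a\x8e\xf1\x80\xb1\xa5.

9

Byte at offset 0: 0xE1 = 11100001 → 3-byte char (#1). Advance 3.
Byte at offset 3: 0xE9 = 11101001 → 3-byte char (#2). Advance 3.
Byte at offset 6: 0xED = 11101101 → 3-byte char (#3). Advance 3.
Byte at offset 9: 0xE2 = 11100010 → 3-byte char (#4). Advance 3.
Byte at offset 12: 0xD8 = 11011000 → 2-byte char (#5). Advance 2.
Byte at offset 14: 0xEF = 11101111 → 3-byte char (#6). Advance 3.
Byte at offset 17: 0x2F = 00101111 → 1-byte char (#7). Advance 1.
Byte at offset 18: 0xF0 = 11110000 → 4-byte char (#8). Advance 4.
Byte at offset 22: 0xF1 = 11110001 → 4-byte char (#9). Advance 4.
Reached end at offset 26 after 9 code points.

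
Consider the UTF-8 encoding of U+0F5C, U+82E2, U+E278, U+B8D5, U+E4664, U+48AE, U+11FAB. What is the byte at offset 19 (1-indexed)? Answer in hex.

1-indexed offset 19 is 0-indexed offset 18.
U+0F5C → 3-byte form E0 BD 9C at offsets 0–2.
U+82E2 → 3-byte form E8 8B A2 at offsets 3–5.
U+E278 → 3-byte form EE 89 B8 at offsets 6–8.
U+B8D5 → 3-byte form EB A3 95 at offsets 9–11.
U+E4664 → 4-byte form F3 A4 99 A4 at offsets 12–15.
U+48AE → 3-byte form E4 A2 AE at offsets 16–18.
Offset 18 falls in char 6's range; it's byte 3 of E4 A2 AE = 0xAE.

0xAE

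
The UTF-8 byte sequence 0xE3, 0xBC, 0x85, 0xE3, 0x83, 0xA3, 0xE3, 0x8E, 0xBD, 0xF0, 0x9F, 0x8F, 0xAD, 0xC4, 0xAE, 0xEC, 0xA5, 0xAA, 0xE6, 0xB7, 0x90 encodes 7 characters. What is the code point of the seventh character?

U+6DD0

Offset 0: leading byte 0xE3 = 11100011 → 3-byte char #1 = E3 BC 85.
Offset 3: leading byte 0xE3 = 11100011 → 3-byte char #2 = E3 83 A3.
Offset 6: leading byte 0xE3 = 11100011 → 3-byte char #3 = E3 8E BD.
Offset 9: leading byte 0xF0 = 11110000 → 4-byte char #4 = F0 9F 8F AD.
Offset 13: leading byte 0xC4 = 11000100 → 2-byte char #5 = C4 AE.
Offset 15: leading byte 0xEC = 11101100 → 3-byte char #6 = EC A5 AA.
Offset 18: leading byte 0xE6 = 11100110 → 3-byte char #7 = E6 B7 90.
Leading byte 0xE6 = 11100110 matches 1110xxxx → 3-byte sequence.
Byte 1: 0xE6 = 11100110, payload 0110 (4 bits).
Byte 2: 0xB7 = 10110111 (10xxxxxx ✓), payload 110111.
Byte 3: 0x90 = 10010000 (10xxxxxx ✓), payload 010000.
Concatenate: 0110110111010000 = 0x6DD0 (16 bits → U+6DD0).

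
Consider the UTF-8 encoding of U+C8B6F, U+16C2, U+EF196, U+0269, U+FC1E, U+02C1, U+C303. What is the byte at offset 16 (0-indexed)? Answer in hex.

0xCB

U+C8B6F → 4-byte form F3 88 AD AF at offsets 0–3.
U+16C2 → 3-byte form E1 9B 82 at offsets 4–6.
U+EF196 → 4-byte form F3 AF 86 96 at offsets 7–10.
U+0269 → 2-byte form C9 A9 at offsets 11–12.
U+FC1E → 3-byte form EF B0 9E at offsets 13–15.
U+02C1 → 2-byte form CB 81 at offsets 16–17.
Offset 16 falls in char 6's range; it's byte 1 of CB 81 = 0xCB.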